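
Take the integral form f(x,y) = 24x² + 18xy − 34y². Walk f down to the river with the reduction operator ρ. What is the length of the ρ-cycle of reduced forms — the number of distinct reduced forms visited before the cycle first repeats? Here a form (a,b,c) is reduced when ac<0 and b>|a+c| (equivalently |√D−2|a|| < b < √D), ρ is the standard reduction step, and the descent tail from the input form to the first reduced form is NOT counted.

D = 3588, ⌊√D⌋ = 59
river: ρ → (-34,50,8)
river: ρ → (8,46,-46)
river: ρ → (-46,46,8)
river: ρ → (8,50,-34)
river: ρ → (-34,18,24)
river: ρ → (24,30,-28)
river: ρ → (-28,26,26)
river: ρ → (26,26,-28)
river: ρ → (-28,30,24)
river: ρ → (24,18,-34)
ρ-cycle length = 10 (tail of 0 descent steps not counted)

10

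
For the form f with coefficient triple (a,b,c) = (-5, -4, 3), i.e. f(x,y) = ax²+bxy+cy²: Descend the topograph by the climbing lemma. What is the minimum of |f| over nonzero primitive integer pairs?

descent: ρ → (3,4,-5)  [lands on river]
river: ρ → (-5,6,2)
river: ρ → (2,6,-5)
river: ρ → (-5,4,3)
river: ρ → (3,8,-1)
river: ρ → (-1,8,3)
closes: descent 1, river 6
min |a| on river = 1

1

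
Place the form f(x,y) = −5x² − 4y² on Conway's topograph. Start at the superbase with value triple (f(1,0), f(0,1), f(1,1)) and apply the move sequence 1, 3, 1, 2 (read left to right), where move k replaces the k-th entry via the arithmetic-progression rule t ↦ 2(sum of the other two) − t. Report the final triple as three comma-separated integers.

start (-5,-4,-9) = (f(1,0),f(0,1),f(1,1))
replace slot 1: 2·((-4)+(-9)) − (-5) = -21 → (-21,-4,-9)
replace slot 3: 2·((-21)+(-4)) − (-9) = -41 → (-21,-4,-41)
replace slot 1: 2·((-4)+(-41)) − (-21) = -69 → (-69,-4,-41)
replace slot 2: 2·((-69)+(-41)) − (-4) = -216 → (-69,-216,-41)

-69,-216,-41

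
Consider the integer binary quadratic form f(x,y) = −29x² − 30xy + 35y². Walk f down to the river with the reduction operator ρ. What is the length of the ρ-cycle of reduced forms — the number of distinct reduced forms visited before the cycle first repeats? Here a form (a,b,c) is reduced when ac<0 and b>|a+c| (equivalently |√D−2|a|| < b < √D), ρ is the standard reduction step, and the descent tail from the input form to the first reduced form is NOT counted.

D = 4960, ⌊√D⌋ = 70
descent: ρ → (35,30,-29)  [lands on river]
river: ρ → (-29,28,36)
river: ρ → (36,44,-21)
river: ρ → (-21,40,40)
river: ρ → (40,40,-21)
river: ρ → (-21,44,36)
river: ρ → (36,28,-29)
river: ρ → (-29,30,35)
river: ρ → (35,40,-24)
river: ρ → (-24,56,19)
river: ρ → (19,58,-21)
river: ρ → (-21,68,4)
river: ρ → (4,68,-21)
river: ρ → (-21,58,19)
river: ρ → (19,56,-24)
river: ρ → (-24,40,35)
ρ-cycle length = 16 (tail of 1 descent step not counted)

16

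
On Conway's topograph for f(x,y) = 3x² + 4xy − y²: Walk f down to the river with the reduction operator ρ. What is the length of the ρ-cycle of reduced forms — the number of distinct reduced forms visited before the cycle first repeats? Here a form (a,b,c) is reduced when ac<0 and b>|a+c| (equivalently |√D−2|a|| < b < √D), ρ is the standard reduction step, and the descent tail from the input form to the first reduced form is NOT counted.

D = 28, ⌊√D⌋ = 5
river: ρ → (-1,4,3)
river: ρ → (3,2,-2)
river: ρ → (-2,2,3)
river: ρ → (3,4,-1)
ρ-cycle length = 4 (tail of 0 descent steps not counted)

4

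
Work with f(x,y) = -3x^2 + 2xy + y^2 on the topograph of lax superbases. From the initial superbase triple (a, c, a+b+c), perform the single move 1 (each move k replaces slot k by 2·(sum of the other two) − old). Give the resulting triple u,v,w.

start (-3,1,0) = (f(1,0),f(0,1),f(1,1))
replace slot 1: 2·(1+0) − (-3) = 5 → (5,1,0)

5,1,0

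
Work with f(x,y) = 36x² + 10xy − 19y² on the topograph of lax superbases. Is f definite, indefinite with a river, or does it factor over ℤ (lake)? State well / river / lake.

D = b²−4ac = 10² − 4·36·(-19) = 2836
D > 0 non-square ⇒ indefinite ⇒ periodic river

river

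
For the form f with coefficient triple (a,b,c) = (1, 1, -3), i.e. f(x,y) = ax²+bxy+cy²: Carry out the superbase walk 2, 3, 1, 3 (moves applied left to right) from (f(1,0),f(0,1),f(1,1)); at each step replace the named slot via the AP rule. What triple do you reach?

start (1,-3,-1) = (f(1,0),f(0,1),f(1,1))
replace slot 2: 2·(1+(-1)) − (-3) = 3 → (1,3,-1)
replace slot 3: 2·(1+3) − (-1) = 9 → (1,3,9)
replace slot 1: 2·(3+9) − 1 = 23 → (23,3,9)
replace slot 3: 2·(23+3) − 9 = 43 → (23,3,43)

23,3,43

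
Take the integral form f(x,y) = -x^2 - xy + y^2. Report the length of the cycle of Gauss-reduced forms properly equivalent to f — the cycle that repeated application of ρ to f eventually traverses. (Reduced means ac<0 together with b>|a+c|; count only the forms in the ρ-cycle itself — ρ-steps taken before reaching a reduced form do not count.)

D = 5, ⌊√D⌋ = 2
descent: ρ → (1,1,-1)  [lands on river]
river: ρ → (-1,1,1)
ρ-cycle length = 2 (tail of 1 descent step not counted)

2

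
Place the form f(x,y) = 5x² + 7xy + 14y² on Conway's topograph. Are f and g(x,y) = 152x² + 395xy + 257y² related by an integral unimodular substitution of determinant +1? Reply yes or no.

D₁ = -231, D₂ = -231
f: translate: b→-3 (≡7 mod 10), so (5,7,14)→(5,-3,12)
f: reduced (well bottom): (5,-3,12) with a≤c, −a<b≤a
g: translate: b→91 (≡395 mod 304), so (152,395,257)→(152,91,14)
g: flip: (152,91,14)→(14,-91,152)
g: translate: b→-7 (≡-91 mod 28), so (14,-91,152)→(14,-7,5)
g: flip: (14,-7,5)→(5,7,14)
g: translate: b→-3 (≡7 mod 10), so (5,7,14)→(5,-3,12)
g: reduced (well bottom): (5,-3,12) with a≤c, −a<b≤a
reduced forms (5, -3, 12) vs (5, -3, 12) ⇒ equivalent

yes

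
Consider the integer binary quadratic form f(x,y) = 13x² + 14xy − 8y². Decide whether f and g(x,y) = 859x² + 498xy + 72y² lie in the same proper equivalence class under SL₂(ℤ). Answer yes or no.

D₁ = 612, D₂ = 612
river cycle of f (length 8): (-8, 18, 9), (9, 18, -8), (-8, 14, 13), (13, 12, -9), (-9, 24, 1), (1, 24, -9), (-9, 12, 13), (13, 14, -8)
river cycle of g (length 8): (13, 14, -8), (-8, 18, 9), (9, 18, -8), (-8, 14, 13), (13, 12, -9), (-9, 24, 1), (1, 24, -9), (-9, 12, 13)
cycles coincide ⇒ equivalent

yes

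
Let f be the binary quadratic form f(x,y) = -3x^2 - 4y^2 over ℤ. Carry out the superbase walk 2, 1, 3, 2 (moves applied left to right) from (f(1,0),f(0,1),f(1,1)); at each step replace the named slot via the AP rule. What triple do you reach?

start (-3,-4,-7) = (f(1,0),f(0,1),f(1,1))
replace slot 2: 2·((-3)+(-7)) − (-4) = -16 → (-3,-16,-7)
replace slot 1: 2·((-16)+(-7)) − (-3) = -43 → (-43,-16,-7)
replace slot 3: 2·((-43)+(-16)) − (-7) = -111 → (-43,-16,-111)
replace slot 2: 2·((-43)+(-111)) − (-16) = -292 → (-43,-292,-111)

-43,-292,-111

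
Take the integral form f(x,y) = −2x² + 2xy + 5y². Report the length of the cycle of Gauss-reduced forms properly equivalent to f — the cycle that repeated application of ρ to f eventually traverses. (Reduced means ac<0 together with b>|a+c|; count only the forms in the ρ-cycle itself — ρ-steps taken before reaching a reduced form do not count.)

D = 44, ⌊√D⌋ = 6
descent: ρ → (5,-2,-2)
descent: ρ → (-2,6,1)  [lands on river]
river: ρ → (1,6,-2)
ρ-cycle length = 2 (tail of 2 descent steps not counted)

2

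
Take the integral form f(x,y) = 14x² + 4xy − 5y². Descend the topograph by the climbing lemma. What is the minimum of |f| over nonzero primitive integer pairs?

descent: ρ → (-5,16,2)  [lands on river]
river: ρ → (2,16,-5)
river: ρ → (-5,14,5)
river: ρ → (5,16,-2)
river: ρ → (-2,16,5)
river: ρ → (5,14,-5)
closes: descent 1, river 6
min |a| on river = 2

2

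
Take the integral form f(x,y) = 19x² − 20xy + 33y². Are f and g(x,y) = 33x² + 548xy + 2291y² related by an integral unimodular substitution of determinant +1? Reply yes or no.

D₁ = -2108, D₂ = -2108
f: translate: b→18 (≡-20 mod 38), so (19,-20,33)→(19,18,32)
f: reduced (well bottom): (19,18,32) with a≤c, −a<b≤a
g: translate: b→20 (≡548 mod 66), so (33,548,2291)→(33,20,19)
g: flip: (33,20,19)→(19,-20,33)
g: translate: b→18 (≡-20 mod 38), so (19,-20,33)→(19,18,32)
g: reduced (well bottom): (19,18,32) with a≤c, −a<b≤a
reduced forms (19, 18, 32) vs (19, 18, 32) ⇒ equivalent

yes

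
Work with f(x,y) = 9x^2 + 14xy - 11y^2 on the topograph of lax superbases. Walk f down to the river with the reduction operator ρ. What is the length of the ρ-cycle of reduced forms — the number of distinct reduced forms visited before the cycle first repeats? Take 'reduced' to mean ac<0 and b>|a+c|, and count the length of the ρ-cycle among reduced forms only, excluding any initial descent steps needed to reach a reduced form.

D = 592, ⌊√D⌋ = 24
river: ρ → (-11,8,12)
river: ρ → (12,16,-7)
river: ρ → (-7,12,16)
river: ρ → (16,20,-3)
river: ρ → (-3,22,9)
river: ρ → (9,14,-11)
ρ-cycle length = 6 (tail of 0 descent steps not counted)

6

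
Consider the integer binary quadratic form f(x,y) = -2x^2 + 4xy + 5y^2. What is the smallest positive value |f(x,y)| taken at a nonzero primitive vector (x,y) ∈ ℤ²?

river: ρ → (5,6,-1)
river: ρ → (-1,6,5)
river: ρ → (5,4,-2)
river: ρ → (-2,4,5)
closes: descent 0, river 4
min |a| on river = 1

1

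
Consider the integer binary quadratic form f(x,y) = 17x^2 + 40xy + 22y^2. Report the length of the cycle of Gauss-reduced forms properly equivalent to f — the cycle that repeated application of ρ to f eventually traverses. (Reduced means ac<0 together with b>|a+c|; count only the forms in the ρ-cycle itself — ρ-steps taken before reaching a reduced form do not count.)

D = 104, ⌊√D⌋ = 10
descent: ρ → (22,4,-1)
descent: ρ → (-1,10,1)  [lands on river]
river: ρ → (1,10,-1)
ρ-cycle length = 2 (tail of 2 descent steps not counted)

2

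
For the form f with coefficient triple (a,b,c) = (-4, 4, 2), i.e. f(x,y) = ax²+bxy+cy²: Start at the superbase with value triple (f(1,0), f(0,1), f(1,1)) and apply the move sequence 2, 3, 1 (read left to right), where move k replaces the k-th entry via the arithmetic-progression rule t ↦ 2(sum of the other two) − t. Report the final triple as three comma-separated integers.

start (-4,2,2) = (f(1,0),f(0,1),f(1,1))
replace slot 2: 2·((-4)+2) − 2 = -6 → (-4,-6,2)
replace slot 3: 2·((-4)+(-6)) − 2 = -22 → (-4,-6,-22)
replace slot 1: 2·((-6)+(-22)) − (-4) = -52 → (-52,-6,-22)

-52,-6,-22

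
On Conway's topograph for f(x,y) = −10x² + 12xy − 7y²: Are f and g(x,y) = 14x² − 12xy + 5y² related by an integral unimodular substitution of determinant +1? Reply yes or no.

D₁ = -136, D₂ = -136
f is negative-definite; reduce −f:
−f: translate: b→8 (≡-12 mod 20), so (10,-12,7)→(10,8,5)
−f: flip: (10,8,5)→(5,-8,10)
−f: translate: b→2 (≡-8 mod 10), so (5,-8,10)→(5,2,7)
−f: reduced (well bottom): (5,2,7) with a≤c, −a<b≤a
flip sign back: reduced form of f is (-5,-2,-7)
g: flip: (14,-12,5)→(5,12,14)
g: translate: b→2 (≡12 mod 10), so (5,12,14)→(5,2,7)
g: reduced (well bottom): (5,2,7) with a≤c, −a<b≤a
reduced forms (-5, -2, -7) vs (5, 2, 7) ⇒ inequivalent

no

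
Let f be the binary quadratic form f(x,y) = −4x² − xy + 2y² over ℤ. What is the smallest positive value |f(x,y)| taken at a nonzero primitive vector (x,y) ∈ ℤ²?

descent: ρ → (2,5,-1)  [lands on river]
river: ρ → (-1,5,2)
river: ρ → (2,3,-3)
river: ρ → (-3,3,2)
closes: descent 1, river 4
min |a| on river = 1

1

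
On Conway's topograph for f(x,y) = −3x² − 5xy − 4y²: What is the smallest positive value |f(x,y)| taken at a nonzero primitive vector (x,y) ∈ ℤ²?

translate: b→-1 (≡5 mod 6), so (3,5,4)→(3,-1,2)
flip: (3,-1,2)→(2,1,3)
reduced (well bottom): (2,1,3) with a≤c, −a<b≤a
well minimum |f| = |-2| = 2 (negative-definite)

2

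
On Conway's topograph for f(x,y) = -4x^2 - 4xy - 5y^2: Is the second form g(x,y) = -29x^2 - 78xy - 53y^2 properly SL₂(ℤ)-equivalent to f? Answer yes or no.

D₁ = -64, D₂ = -64
f is negative-definite; reduce −f:
−f: reduced (well bottom): (4,4,5) with a≤c, −a<b≤a
flip sign back: reduced form of f is (-4,-4,-5)
g is negative-definite; reduce −g:
−g: translate: b→20 (≡78 mod 58), so (29,78,53)→(29,20,4)
−g: flip: (29,20,4)→(4,-20,29)
−g: translate: b→4 (≡-20 mod 8), so (4,-20,29)→(4,4,5)
−g: reduced (well bottom): (4,4,5) with a≤c, −a<b≤a
flip sign back: reduced form of g is (-4,-4,-5)
reduced forms (-4, -4, -5) vs (-4, -4, -5) ⇒ equivalent

yes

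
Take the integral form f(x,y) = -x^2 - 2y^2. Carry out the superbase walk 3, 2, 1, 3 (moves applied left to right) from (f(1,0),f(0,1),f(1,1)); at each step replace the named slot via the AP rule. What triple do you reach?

start (-1,-2,-3) = (f(1,0),f(0,1),f(1,1))
replace slot 3: 2·((-1)+(-2)) − (-3) = -3 → (-1,-2,-3)
replace slot 2: 2·((-1)+(-3)) − (-2) = -6 → (-1,-6,-3)
replace slot 1: 2·((-6)+(-3)) − (-1) = -17 → (-17,-6,-3)
replace slot 3: 2·((-17)+(-6)) − (-3) = -43 → (-17,-6,-43)

-17,-6,-43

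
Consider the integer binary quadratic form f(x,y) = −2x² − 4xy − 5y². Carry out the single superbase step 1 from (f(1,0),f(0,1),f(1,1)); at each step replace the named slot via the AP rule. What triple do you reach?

start (-2,-5,-11) = (f(1,0),f(0,1),f(1,1))
replace slot 1: 2·((-5)+(-11)) − (-2) = -30 → (-30,-5,-11)

-30,-5,-11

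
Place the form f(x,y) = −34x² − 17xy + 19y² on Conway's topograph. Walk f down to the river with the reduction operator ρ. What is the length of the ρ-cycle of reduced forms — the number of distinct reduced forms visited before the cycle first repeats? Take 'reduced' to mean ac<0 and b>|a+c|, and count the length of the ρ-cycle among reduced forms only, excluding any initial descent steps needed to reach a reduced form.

D = 2873, ⌊√D⌋ = 53
descent: ρ → (19,17,-34)  [lands on river]
river: ρ → (-34,51,2)
river: ρ → (2,53,-8)
river: ρ → (-8,43,32)
river: ρ → (32,21,-19)
river: ρ → (-19,17,34)
river: ρ → (34,51,-2)
river: ρ → (-2,53,8)
river: ρ → (8,43,-32)
river: ρ → (-32,21,19)
ρ-cycle length = 10 (tail of 1 descent step not counted)

10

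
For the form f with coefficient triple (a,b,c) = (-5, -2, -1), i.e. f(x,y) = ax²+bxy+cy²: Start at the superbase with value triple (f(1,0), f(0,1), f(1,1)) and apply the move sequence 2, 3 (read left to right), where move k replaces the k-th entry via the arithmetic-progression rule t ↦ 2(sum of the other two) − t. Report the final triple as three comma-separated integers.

start (-5,-1,-8) = (f(1,0),f(0,1),f(1,1))
replace slot 2: 2·((-5)+(-8)) − (-1) = -25 → (-5,-25,-8)
replace slot 3: 2·((-5)+(-25)) − (-8) = -52 → (-5,-25,-52)

-5,-25,-52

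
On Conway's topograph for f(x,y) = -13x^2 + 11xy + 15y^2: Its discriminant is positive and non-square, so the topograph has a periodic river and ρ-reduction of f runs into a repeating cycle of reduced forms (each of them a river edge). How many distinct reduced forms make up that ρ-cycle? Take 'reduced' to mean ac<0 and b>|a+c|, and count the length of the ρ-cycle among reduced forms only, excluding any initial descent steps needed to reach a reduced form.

D = 901, ⌊√D⌋ = 30
river: ρ → (15,19,-9)
river: ρ → (-9,17,17)
river: ρ → (17,17,-9)
river: ρ → (-9,19,15)
river: ρ → (15,11,-13)
river: ρ → (-13,15,13)
river: ρ → (13,11,-15)
river: ρ → (-15,19,9)
river: ρ → (9,17,-17)
river: ρ → (-17,17,9)
river: ρ → (9,19,-15)
river: ρ → (-15,11,13)
river: ρ → (13,15,-13)
river: ρ → (-13,11,15)
ρ-cycle length = 14 (tail of 0 descent steps not counted)

14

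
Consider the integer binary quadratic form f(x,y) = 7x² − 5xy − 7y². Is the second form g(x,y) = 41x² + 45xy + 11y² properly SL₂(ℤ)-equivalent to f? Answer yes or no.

D₁ = 221, D₂ = 221
river cycle of f (length 4): (-7, 5, 7), (7, 9, -5), (-5, 11, 5), (5, 9, -7)
river cycle of g (length 4): (-5, 11, 5), (5, 9, -7), (-7, 5, 7), (7, 9, -5)
cycles coincide ⇒ equivalent

yes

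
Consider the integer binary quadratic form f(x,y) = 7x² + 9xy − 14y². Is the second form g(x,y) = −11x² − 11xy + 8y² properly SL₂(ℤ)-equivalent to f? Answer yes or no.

D₁ = 473, D₂ = 473
river cycle of f (length 4): (-14, 19, 2), (2, 21, -4), (-4, 19, 7), (7, 9, -14)
river cycle of g (length 4): (8, 11, -11), (-11, 11, 8), (8, 21, -1), (-1, 21, 8)
cycles differ ⇒ inequivalent

no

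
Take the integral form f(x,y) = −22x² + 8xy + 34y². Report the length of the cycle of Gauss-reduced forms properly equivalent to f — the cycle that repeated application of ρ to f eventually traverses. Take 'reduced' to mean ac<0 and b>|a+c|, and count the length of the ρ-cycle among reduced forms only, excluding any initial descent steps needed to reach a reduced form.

D = 3056, ⌊√D⌋ = 55
descent: ρ → (34,-8,-22)
descent: ρ → (-22,52,4)  [lands on river]
river: ρ → (4,52,-22)
river: ρ → (-22,36,20)
river: ρ → (20,44,-14)
river: ρ → (-14,40,26)
river: ρ → (26,12,-28)
river: ρ → (-28,44,10)
river: ρ → (10,36,-44)
river: ρ → (-44,52,2)
river: ρ → (2,52,-44)
river: ρ → (-44,36,10)
river: ρ → (10,44,-28)
river: ρ → (-28,12,26)
river: ρ → (26,40,-14)
river: ρ → (-14,44,20)
river: ρ → (20,36,-22)
ρ-cycle length = 16 (tail of 2 descent steps not counted)

16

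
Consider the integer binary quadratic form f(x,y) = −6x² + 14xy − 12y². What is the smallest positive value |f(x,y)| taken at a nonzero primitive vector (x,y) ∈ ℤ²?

translate: b→-2 (≡-14 mod 12), so (6,-14,12)→(6,-2,4)
flip: (6,-2,4)→(4,2,6)
reduced (well bottom): (4,2,6) with a≤c, −a<b≤a
well minimum |f| = |-4| = 4 (negative-definite)

4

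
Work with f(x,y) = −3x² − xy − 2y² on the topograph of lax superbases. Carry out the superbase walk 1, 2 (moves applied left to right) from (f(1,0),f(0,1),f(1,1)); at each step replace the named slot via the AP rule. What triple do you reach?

start (-3,-2,-6) = (f(1,0),f(0,1),f(1,1))
replace slot 1: 2·((-2)+(-6)) − (-3) = -13 → (-13,-2,-6)
replace slot 2: 2·((-13)+(-6)) − (-2) = -36 → (-13,-36,-6)

-13,-36,-6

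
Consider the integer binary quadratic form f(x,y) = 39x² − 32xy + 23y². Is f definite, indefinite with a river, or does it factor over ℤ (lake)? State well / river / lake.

D = b²−4ac = (-32)² − 4·39·23 = -2564
D < 0 ⇒ definite ⇒ every region one sign ⇒ single well

well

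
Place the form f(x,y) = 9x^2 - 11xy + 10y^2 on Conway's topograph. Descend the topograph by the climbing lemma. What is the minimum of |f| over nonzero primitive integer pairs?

translate: b→7 (≡-11 mod 18), so (9,-11,10)→(9,7,8)
flip: (9,7,8)→(8,-7,9)
reduced (well bottom): (8,-7,9) with a≤c, −a<b≤a
well minimum = a = 8

8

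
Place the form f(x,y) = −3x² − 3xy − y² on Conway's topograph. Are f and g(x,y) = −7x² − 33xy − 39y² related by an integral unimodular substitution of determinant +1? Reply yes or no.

D₁ = -3, D₂ = -3
f is negative-definite; reduce −f:
−f: flip: (3,3,1)→(1,-3,3)
−f: translate: b→1 (≡-3 mod 2), so (1,-3,3)→(1,1,1)
−f: reduced (well bottom): (1,1,1) with a≤c, −a<b≤a
flip sign back: reduced form of f is (-1,-1,-1)
g is negative-definite; reduce −g:
−g: translate: b→5 (≡33 mod 14), so (7,33,39)→(7,5,1)
−g: flip: (7,5,1)→(1,-5,7)
−g: translate: b→1 (≡-5 mod 2), so (1,-5,7)→(1,1,1)
−g: reduced (well bottom): (1,1,1) with a≤c, −a<b≤a
flip sign back: reduced form of g is (-1,-1,-1)
reduced forms (-1, -1, -1) vs (-1, -1, -1) ⇒ equivalent

yes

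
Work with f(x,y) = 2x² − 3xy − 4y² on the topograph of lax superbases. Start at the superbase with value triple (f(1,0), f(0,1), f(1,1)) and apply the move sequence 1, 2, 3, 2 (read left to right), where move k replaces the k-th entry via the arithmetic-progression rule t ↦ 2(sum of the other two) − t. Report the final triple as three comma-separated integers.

start (2,-4,-5) = (f(1,0),f(0,1),f(1,1))
replace slot 1: 2·((-4)+(-5)) − 2 = -20 → (-20,-4,-5)
replace slot 2: 2·((-20)+(-5)) − (-4) = -46 → (-20,-46,-5)
replace slot 3: 2·((-20)+(-46)) − (-5) = -127 → (-20,-46,-127)
replace slot 2: 2·((-20)+(-127)) − (-46) = -248 → (-20,-248,-127)

-20,-248,-127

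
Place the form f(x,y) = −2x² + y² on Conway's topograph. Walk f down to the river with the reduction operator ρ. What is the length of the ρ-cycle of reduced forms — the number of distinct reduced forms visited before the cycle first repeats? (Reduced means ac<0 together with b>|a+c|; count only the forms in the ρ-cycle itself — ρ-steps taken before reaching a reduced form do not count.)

D = 8, ⌊√D⌋ = 2
descent: ρ → (1,2,-1)  [lands on river]
river: ρ → (-1,2,1)
ρ-cycle length = 2 (tail of 1 descent step not counted)

2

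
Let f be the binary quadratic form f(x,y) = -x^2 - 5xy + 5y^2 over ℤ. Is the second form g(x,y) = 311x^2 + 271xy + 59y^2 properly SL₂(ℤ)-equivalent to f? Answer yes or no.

D₁ = 45, D₂ = 45
river cycle of f (length 2): (5, 5, -1), (-1, 5, 5)
river cycle of g (length 2): (5, 5, -1), (-1, 5, 5)
cycles coincide ⇒ equivalent

yes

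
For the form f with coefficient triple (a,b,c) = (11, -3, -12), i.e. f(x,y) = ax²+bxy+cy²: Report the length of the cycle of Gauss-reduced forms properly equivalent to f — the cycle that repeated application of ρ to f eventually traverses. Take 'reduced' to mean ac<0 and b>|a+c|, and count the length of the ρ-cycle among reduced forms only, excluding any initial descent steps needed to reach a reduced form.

D = 537, ⌊√D⌋ = 23
descent: ρ → (-12,3,11)  [lands on river]
river: ρ → (11,19,-4)
river: ρ → (-4,21,6)
river: ρ → (6,15,-13)
river: ρ → (-13,11,8)
river: ρ → (8,21,-3)
river: ρ → (-3,21,8)
river: ρ → (8,11,-13)
river: ρ → (-13,15,6)
river: ρ → (6,21,-4)
river: ρ → (-4,19,11)
river: ρ → (11,3,-12)
river: ρ → (-12,21,2)
river: ρ → (2,23,-1)
river: ρ → (-1,23,2)
river: ρ → (2,21,-12)
ρ-cycle length = 16 (tail of 1 descent step not counted)

16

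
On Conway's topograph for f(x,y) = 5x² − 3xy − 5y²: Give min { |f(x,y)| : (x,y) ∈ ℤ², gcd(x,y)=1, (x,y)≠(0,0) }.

descent: ρ → (-5,3,5)  [lands on river]
river: ρ → (5,7,-3)
river: ρ → (-3,5,7)
river: ρ → (7,9,-1)
river: ρ → (-1,9,7)
river: ρ → (7,5,-3)
river: ρ → (-3,7,5)
river: ρ → (5,3,-5)
river: ρ → (-5,7,3)
river: ρ → (3,5,-7)
river: ρ → (-7,9,1)
river: ρ → (1,9,-7)
river: ρ → (-7,5,3)
river: ρ → (3,7,-5)
closes: descent 1, river 14
min |a| on river = 1

1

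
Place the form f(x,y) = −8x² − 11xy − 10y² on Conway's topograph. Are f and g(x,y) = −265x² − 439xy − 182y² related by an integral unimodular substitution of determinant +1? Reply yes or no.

D₁ = -199, D₂ = -199
f is negative-definite; reduce −f:
−f: translate: b→-5 (≡11 mod 16), so (8,11,10)→(8,-5,7)
−f: flip: (8,-5,7)→(7,5,8)
−f: reduced (well bottom): (7,5,8) with a≤c, −a<b≤a
flip sign back: reduced form of f is (-7,-5,-8)
g is negative-definite; reduce −g:
−g: translate: b→-91 (≡439 mod 530), so (265,439,182)→(265,-91,8)
−g: flip: (265,-91,8)→(8,91,265)
−g: translate: b→-5 (≡91 mod 16), so (8,91,265)→(8,-5,7)
−g: flip: (8,-5,7)→(7,5,8)
−g: reduced (well bottom): (7,5,8) with a≤c, −a<b≤a
flip sign back: reduced form of g is (-7,-5,-8)
reduced forms (-7, -5, -8) vs (-7, -5, -8) ⇒ equivalent

yes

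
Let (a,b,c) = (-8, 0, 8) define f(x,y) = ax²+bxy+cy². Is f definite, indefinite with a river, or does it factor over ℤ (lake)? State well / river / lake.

D = b²−4ac = 0² − 4·(-8)·8 = 256
D = 16² is a perfect square ⇒ form factors over ℤ ⇒ lakes

lake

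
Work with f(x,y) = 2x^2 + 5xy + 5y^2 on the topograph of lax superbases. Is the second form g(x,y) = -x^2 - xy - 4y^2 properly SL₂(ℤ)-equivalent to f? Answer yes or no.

D₁ = -15, D₂ = -15
f: translate: b→1 (≡5 mod 4), so (2,5,5)→(2,1,2)
f: reduced (well bottom): (2,1,2) with a≤c, −a<b≤a
g is negative-definite; reduce −g:
−g: reduced (well bottom): (1,1,4) with a≤c, −a<b≤a
flip sign back: reduced form of g is (-1,-1,-4)
reduced forms (2, 1, 2) vs (-1, -1, -4) ⇒ inequivalent

no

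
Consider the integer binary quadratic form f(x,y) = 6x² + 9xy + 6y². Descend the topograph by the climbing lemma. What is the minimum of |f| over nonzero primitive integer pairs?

translate: b→-3 (≡9 mod 12), so (6,9,6)→(6,-3,3)
flip: (6,-3,3)→(3,3,6)
reduced (well bottom): (3,3,6) with a≤c, −a<b≤a
well minimum = a = 3

3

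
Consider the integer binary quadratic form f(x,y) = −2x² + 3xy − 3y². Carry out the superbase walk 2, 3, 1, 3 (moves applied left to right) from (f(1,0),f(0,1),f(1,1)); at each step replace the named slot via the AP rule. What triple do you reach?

start (-2,-3,-2) = (f(1,0),f(0,1),f(1,1))
replace slot 2: 2·((-2)+(-2)) − (-3) = -5 → (-2,-5,-2)
replace slot 3: 2·((-2)+(-5)) − (-2) = -12 → (-2,-5,-12)
replace slot 1: 2·((-5)+(-12)) − (-2) = -32 → (-32,-5,-12)
replace slot 3: 2·((-32)+(-5)) − (-12) = -62 → (-32,-5,-62)

-32,-5,-62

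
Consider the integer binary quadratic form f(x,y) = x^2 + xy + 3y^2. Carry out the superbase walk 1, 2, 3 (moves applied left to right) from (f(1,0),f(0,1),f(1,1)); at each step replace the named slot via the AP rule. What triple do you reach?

start (1,3,5) = (f(1,0),f(0,1),f(1,1))
replace slot 1: 2·(3+5) − 1 = 15 → (15,3,5)
replace slot 2: 2·(15+5) − 3 = 37 → (15,37,5)
replace slot 3: 2·(15+37) − 5 = 99 → (15,37,99)

15,37,99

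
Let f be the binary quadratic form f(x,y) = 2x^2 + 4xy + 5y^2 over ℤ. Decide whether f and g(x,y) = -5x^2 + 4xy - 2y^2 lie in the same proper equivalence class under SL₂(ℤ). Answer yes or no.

D₁ = -24, D₂ = -24
f: translate: b→0 (≡4 mod 4), so (2,4,5)→(2,0,3)
f: reduced (well bottom): (2,0,3) with a≤c, −a<b≤a
g is negative-definite; reduce −g:
−g: flip: (5,-4,2)→(2,4,5)
−g: translate: b→0 (≡4 mod 4), so (2,4,5)→(2,0,3)
−g: reduced (well bottom): (2,0,3) with a≤c, −a<b≤a
flip sign back: reduced form of g is (-2,0,-3)
reduced forms (2, 0, 3) vs (-2, 0, -3) ⇒ inequivalent

no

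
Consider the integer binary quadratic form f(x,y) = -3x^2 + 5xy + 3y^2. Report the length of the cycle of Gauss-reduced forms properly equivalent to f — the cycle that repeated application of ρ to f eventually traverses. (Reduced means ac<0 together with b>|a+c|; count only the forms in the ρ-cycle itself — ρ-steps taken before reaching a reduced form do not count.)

D = 61, ⌊√D⌋ = 7
river: ρ → (3,7,-1)
river: ρ → (-1,7,3)
river: ρ → (3,5,-3)
river: ρ → (-3,7,1)
river: ρ → (1,7,-3)
river: ρ → (-3,5,3)
ρ-cycle length = 6 (tail of 0 descent steps not counted)

6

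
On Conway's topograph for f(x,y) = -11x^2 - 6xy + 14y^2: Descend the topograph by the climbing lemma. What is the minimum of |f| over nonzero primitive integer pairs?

descent: ρ → (14,6,-11)  [lands on river]
river: ρ → (-11,16,9)
river: ρ → (9,20,-7)
river: ρ → (-7,22,6)
river: ρ → (6,14,-19)
river: ρ → (-19,24,1)
river: ρ → (1,24,-19)
river: ρ → (-19,14,6)
river: ρ → (6,22,-7)
river: ρ → (-7,20,9)
river: ρ → (9,16,-11)
river: ρ → (-11,6,14)
river: ρ → (14,22,-3)
river: ρ → (-3,20,21)
river: ρ → (21,22,-2)
river: ρ → (-2,22,21)
river: ρ → (21,20,-3)
river: ρ → (-3,22,14)
closes: descent 1, river 18
min |a| on river = 1

1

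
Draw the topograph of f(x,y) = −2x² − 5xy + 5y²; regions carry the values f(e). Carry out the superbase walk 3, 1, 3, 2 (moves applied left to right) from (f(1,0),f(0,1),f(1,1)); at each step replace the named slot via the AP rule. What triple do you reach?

start (-2,5,-2) = (f(1,0),f(0,1),f(1,1))
replace slot 3: 2·((-2)+5) − (-2) = 8 → (-2,5,8)
replace slot 1: 2·(5+8) − (-2) = 28 → (28,5,8)
replace slot 3: 2·(28+5) − 8 = 58 → (28,5,58)
replace slot 2: 2·(28+58) − 5 = 167 → (28,167,58)

28,167,58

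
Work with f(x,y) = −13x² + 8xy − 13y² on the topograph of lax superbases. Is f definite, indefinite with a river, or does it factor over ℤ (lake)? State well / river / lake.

D = b²−4ac = 8² − 4·(-13)·(-13) = -612
D < 0 ⇒ definite ⇒ every region one sign ⇒ single well

well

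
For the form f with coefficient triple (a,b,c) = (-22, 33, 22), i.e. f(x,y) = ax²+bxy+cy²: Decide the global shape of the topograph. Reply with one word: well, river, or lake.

D = b²−4ac = 33² − 4·(-22)·22 = 3025
D = 55² is a perfect square ⇒ form factors over ℤ ⇒ lakes

lake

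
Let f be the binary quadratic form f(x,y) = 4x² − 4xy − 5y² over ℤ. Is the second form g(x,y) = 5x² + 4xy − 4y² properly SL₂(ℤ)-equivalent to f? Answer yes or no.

D₁ = 96, D₂ = 96
river cycle of f (length 4): (-5, 4, 4), (4, 4, -5), (-5, 6, 3), (3, 6, -5)
river cycle of g (length 4): (-4, 4, 5), (5, 6, -3), (-3, 6, 5), (5, 4, -4)
cycles differ ⇒ inequivalent

no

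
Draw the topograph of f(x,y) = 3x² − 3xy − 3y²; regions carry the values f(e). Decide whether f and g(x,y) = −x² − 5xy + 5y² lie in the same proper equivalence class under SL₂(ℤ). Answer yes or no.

D₁ = 45, D₂ = 45
river cycle of f (length 2): (-3, 3, 3), (3, 3, -3)
river cycle of g (length 2): (5, 5, -1), (-1, 5, 5)
cycles differ ⇒ inequivalent

no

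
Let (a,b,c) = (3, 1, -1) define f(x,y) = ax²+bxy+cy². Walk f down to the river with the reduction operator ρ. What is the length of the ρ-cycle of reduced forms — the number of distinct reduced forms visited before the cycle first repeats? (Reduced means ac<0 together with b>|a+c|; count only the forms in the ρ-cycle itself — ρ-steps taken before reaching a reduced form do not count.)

D = 13, ⌊√D⌋ = 3
descent: ρ → (-1,3,1)  [lands on river]
river: ρ → (1,3,-1)
ρ-cycle length = 2 (tail of 1 descent step not counted)

2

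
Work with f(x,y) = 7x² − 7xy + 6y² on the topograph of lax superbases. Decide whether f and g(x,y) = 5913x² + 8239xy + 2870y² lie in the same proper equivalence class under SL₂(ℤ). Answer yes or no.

D₁ = -119, D₂ = -119
f: translate: b→7 (≡-7 mod 14), so (7,-7,6)→(7,7,6)
f: flip: (7,7,6)→(6,-7,7)
f: translate: b→5 (≡-7 mod 12), so (6,-7,7)→(6,5,6)
f: reduced (well bottom): (6,5,6) with a≤c, −a<b≤a
g: translate: b→-3587 (≡8239 mod 11826), so (5913,8239,2870)→(5913,-3587,544)
g: flip: (5913,-3587,544)→(544,3587,5913)
g: translate: b→323 (≡3587 mod 1088), so (544,3587,5913)→(544,323,48)
g: flip: (544,323,48)→(48,-323,544)
g: translate: b→-35 (≡-323 mod 96), so (48,-323,544)→(48,-35,7)
g: flip: (48,-35,7)→(7,35,48)
g: translate: b→7 (≡35 mod 14), so (7,35,48)→(7,7,6)
g: flip: (7,7,6)→(6,-7,7)
g: translate: b→5 (≡-7 mod 12), so (6,-7,7)→(6,5,6)
g: reduced (well bottom): (6,5,6) with a≤c, −a<b≤a
reduced forms (6, 5, 6) vs (6, 5, 6) ⇒ equivalent

yes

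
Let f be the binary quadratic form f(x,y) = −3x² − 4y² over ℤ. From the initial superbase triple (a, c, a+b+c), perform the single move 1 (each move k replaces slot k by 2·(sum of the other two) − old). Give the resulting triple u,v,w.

start (-3,-4,-7) = (f(1,0),f(0,1),f(1,1))
replace slot 1: 2·((-4)+(-7)) − (-3) = -19 → (-19,-4,-7)

-19,-4,-7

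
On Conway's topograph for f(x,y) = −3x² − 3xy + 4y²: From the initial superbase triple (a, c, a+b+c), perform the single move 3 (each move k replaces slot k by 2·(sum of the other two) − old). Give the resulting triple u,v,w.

start (-3,4,-2) = (f(1,0),f(0,1),f(1,1))
replace slot 3: 2·((-3)+4) − (-2) = 4 → (-3,4,4)

-3,4,4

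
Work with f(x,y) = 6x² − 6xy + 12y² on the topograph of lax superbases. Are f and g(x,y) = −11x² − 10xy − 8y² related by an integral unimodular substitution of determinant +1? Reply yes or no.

D₁ = -252, D₂ = -252
f: translate: b→6 (≡-6 mod 12), so (6,-6,12)→(6,6,12)
f: reduced (well bottom): (6,6,12) with a≤c, −a<b≤a
g is negative-definite; reduce −g:
−g: flip: (11,10,8)→(8,-10,11)
−g: translate: b→6 (≡-10 mod 16), so (8,-10,11)→(8,6,9)
−g: reduced (well bottom): (8,6,9) with a≤c, −a<b≤a
flip sign back: reduced form of g is (-8,-6,-9)
reduced forms (6, 6, 12) vs (-8, -6, -9) ⇒ inequivalent

no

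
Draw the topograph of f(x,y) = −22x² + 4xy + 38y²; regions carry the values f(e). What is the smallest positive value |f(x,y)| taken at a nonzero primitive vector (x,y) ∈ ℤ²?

descent: ρ → (38,-4,-22)
descent: ρ → (-22,48,12)  [lands on river]
river: ρ → (12,48,-22)
river: ρ → (-22,40,20)
river: ρ → (20,40,-22)
closes: descent 2, river 4
min |a| on river = 12

12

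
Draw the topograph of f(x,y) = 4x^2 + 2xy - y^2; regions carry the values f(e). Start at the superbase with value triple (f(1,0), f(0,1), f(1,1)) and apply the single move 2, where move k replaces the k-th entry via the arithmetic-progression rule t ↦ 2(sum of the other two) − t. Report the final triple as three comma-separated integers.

start (4,-1,5) = (f(1,0),f(0,1),f(1,1))
replace slot 2: 2·(4+5) − (-1) = 19 → (4,19,5)

4,19,5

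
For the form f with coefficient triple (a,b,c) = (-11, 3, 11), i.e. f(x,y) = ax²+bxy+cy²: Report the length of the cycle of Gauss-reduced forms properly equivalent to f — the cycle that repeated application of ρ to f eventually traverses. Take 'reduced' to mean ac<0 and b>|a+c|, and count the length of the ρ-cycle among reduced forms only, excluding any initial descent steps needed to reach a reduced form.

D = 493, ⌊√D⌋ = 22
river: ρ → (11,19,-3)
river: ρ → (-3,17,17)
river: ρ → (17,17,-3)
river: ρ → (-3,19,11)
river: ρ → (11,3,-11)
river: ρ → (-11,19,3)
river: ρ → (3,17,-17)
river: ρ → (-17,17,3)
river: ρ → (3,19,-11)
river: ρ → (-11,3,11)
ρ-cycle length = 10 (tail of 0 descent steps not counted)

10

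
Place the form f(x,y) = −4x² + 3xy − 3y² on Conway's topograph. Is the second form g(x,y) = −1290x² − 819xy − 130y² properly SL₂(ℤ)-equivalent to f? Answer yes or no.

D₁ = -39, D₂ = -39
f is negative-definite; reduce −f:
−f: flip: (4,-3,3)→(3,3,4)
−f: reduced (well bottom): (3,3,4) with a≤c, −a<b≤a
flip sign back: reduced form of f is (-3,-3,-4)
g is negative-definite; reduce −g:
−g: flip: (1290,819,130)→(130,-819,1290)
−g: translate: b→-39 (≡-819 mod 260), so (130,-819,1290)→(130,-39,3)
−g: flip: (130,-39,3)→(3,39,130)
−g: translate: b→3 (≡39 mod 6), so (3,39,130)→(3,3,4)
−g: reduced (well bottom): (3,3,4) with a≤c, −a<b≤a
flip sign back: reduced form of g is (-3,-3,-4)
reduced forms (-3, -3, -4) vs (-3, -3, -4) ⇒ equivalent

yes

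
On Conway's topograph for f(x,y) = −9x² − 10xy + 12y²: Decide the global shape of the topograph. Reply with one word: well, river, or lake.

D = b²−4ac = (-10)² − 4·(-9)·12 = 532
D > 0 non-square ⇒ indefinite ⇒ periodic river

river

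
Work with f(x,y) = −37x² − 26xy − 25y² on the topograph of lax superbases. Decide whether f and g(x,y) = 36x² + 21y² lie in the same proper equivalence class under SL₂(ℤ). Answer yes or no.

D₁ = -3024, D₂ = -3024
f is negative-definite; reduce −f:
−f: flip: (37,26,25)→(25,-26,37)
−f: translate: b→24 (≡-26 mod 50), so (25,-26,37)→(25,24,36)
−f: reduced (well bottom): (25,24,36) with a≤c, −a<b≤a
flip sign back: reduced form of f is (-25,-24,-36)
g: flip: (36,0,21)→(21,0,36)
g: reduced (well bottom): (21,0,36) with a≤c, −a<b≤a
reduced forms (-25, -24, -36) vs (21, 0, 36) ⇒ inequivalent

no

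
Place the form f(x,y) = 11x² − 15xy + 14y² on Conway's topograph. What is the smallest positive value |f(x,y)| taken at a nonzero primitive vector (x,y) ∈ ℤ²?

translate: b→7 (≡-15 mod 22), so (11,-15,14)→(11,7,10)
flip: (11,7,10)→(10,-7,11)
reduced (well bottom): (10,-7,11) with a≤c, −a<b≤a
well minimum = a = 10

10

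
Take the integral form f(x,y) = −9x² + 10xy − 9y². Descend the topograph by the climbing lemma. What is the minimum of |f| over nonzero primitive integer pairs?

translate: b→8 (≡-10 mod 18), so (9,-10,9)→(9,8,8)
flip: (9,8,8)→(8,-8,9)
translate: b→8 (≡-8 mod 16), so (8,-8,9)→(8,8,9)
reduced (well bottom): (8,8,9) with a≤c, −a<b≤a
well minimum |f| = |-8| = 8 (negative-definite)

8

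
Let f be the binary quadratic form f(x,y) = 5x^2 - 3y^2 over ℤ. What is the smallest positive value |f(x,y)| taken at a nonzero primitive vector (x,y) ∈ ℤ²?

descent: ρ → (-3,6,2)  [lands on river]
river: ρ → (2,6,-3)
closes: descent 1, river 2
min |a| on river = 2

2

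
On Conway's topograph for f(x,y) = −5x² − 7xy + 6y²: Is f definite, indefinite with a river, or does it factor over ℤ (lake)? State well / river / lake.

D = b²−4ac = (-7)² − 4·(-5)·6 = 169
D = 13² is a perfect square ⇒ form factors over ℤ ⇒ lakes

lake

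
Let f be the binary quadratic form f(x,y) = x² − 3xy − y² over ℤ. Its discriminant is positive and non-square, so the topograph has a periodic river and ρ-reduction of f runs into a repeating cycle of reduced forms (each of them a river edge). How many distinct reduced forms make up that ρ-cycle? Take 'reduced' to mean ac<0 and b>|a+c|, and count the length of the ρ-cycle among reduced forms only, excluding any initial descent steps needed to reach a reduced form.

D = 13, ⌊√D⌋ = 3
descent: ρ → (-1,3,1)  [lands on river]
river: ρ → (1,3,-1)
ρ-cycle length = 2 (tail of 1 descent step not counted)

2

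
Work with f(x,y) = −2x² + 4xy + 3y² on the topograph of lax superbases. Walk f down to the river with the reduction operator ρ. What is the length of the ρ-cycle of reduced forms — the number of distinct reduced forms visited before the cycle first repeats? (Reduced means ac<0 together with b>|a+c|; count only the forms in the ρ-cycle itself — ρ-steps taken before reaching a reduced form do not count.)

D = 40, ⌊√D⌋ = 6
river: ρ → (3,2,-3)
river: ρ → (-3,4,2)
river: ρ → (2,4,-3)
river: ρ → (-3,2,3)
river: ρ → (3,4,-2)
river: ρ → (-2,4,3)
ρ-cycle length = 6 (tail of 0 descent steps not counted)

6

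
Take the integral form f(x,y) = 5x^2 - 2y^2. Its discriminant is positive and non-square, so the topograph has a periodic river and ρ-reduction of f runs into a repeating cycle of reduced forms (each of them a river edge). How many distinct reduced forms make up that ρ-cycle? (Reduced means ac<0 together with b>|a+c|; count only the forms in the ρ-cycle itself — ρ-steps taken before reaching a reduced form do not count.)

D = 40, ⌊√D⌋ = 6
descent: ρ → (-2,4,3)  [lands on river]
river: ρ → (3,2,-3)
river: ρ → (-3,4,2)
river: ρ → (2,4,-3)
river: ρ → (-3,2,3)
river: ρ → (3,4,-2)
ρ-cycle length = 6 (tail of 1 descent step not counted)

6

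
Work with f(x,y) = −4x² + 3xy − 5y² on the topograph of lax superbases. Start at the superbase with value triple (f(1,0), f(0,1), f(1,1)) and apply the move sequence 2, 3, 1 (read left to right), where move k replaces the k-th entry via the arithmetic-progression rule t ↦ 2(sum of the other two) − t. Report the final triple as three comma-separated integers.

start (-4,-5,-6) = (f(1,0),f(0,1),f(1,1))
replace slot 2: 2·((-4)+(-6)) − (-5) = -15 → (-4,-15,-6)
replace slot 3: 2·((-4)+(-15)) − (-6) = -32 → (-4,-15,-32)
replace slot 1: 2·((-15)+(-32)) − (-4) = -90 → (-90,-15,-32)

-90,-15,-32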